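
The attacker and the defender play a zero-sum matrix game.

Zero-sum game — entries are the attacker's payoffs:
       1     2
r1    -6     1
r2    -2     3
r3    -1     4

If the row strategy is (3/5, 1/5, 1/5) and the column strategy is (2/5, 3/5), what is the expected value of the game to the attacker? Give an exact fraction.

-12/25

Against (2/5, 3/5), each row's expected payoff is r1: -9/5; r2: 1; r3: 2.
Taking the (3/5, 1/5, 1/5)-weighted average: (3/5)·(-9/5) + (1/5)·(1) + (1/5)·(2) = -12/25.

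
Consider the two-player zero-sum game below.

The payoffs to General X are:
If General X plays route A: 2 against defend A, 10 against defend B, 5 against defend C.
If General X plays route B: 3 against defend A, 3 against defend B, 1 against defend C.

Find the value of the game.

13/5

Column defend B is strictly dominated by defend C for General Y (it gives General X more in every row).
The remaining 2×2 game on (route A, route B) × (defend A, defend C) has no saddle point. Let General X play route A with probability p; indifference gives 2p + 3(1−p) = 5p + (1−p), so p = 2/5.
Similarly General Y's optimal q on defend A is 4/5, and the value is 2·(4/5) + (5)·(1/5) = 13/5.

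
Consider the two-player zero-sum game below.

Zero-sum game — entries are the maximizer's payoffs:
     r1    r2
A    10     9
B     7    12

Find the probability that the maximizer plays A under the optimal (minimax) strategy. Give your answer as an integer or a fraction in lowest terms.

Row minima are 9 and 7, so the maximizer's maximin is 9; column maxima are 10 and 12, so the minimizer's minimax is 10. These differ, so the equilibrium is in mixed strategies.
Let the maximizer play A with probability p. The minimizer is indifferent when 10p + 7(1−p) = 9p + 12(1−p), giving p = 5/6.

5/6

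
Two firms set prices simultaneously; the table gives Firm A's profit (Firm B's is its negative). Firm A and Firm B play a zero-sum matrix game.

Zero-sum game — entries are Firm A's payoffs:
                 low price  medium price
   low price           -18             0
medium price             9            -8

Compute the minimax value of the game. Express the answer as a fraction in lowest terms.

Row minima are -18 and -8, so Firm A's maximin is -8; column maxima are 9 and 0, so Firm B's minimax is 0. These differ, so the equilibrium is in mixed strategies.
Let Firm A play low price with probability p. Firm B is indifferent when −18p + 9(1−p) = −8(1−p), giving p = 17/35.
Let Firm B play low price with probability q. Firm A is indifferent when −18q = 9q − 8(1−q), giving q = 8/35.
The value is -18·(8/35) + (0)·(27/35) = -144/35.

-144/35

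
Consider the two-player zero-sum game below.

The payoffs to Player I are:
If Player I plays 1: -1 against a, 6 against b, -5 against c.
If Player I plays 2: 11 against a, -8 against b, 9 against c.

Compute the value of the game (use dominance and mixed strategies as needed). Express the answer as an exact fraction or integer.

1/2

Column a is strictly dominated by c for Player II (it gives Player I more in every row).
The remaining 2×2 game on (1, 2) × (b, c) has no saddle point. Let Player I play 1 with probability p; indifference gives 6p − 8(1−p) = −5p + 9(1−p), so p = 17/28.
Similarly Player II's optimal q on b is 1/2, and the value is 6·(1/2) + (-5)·(1/2) = 1/2.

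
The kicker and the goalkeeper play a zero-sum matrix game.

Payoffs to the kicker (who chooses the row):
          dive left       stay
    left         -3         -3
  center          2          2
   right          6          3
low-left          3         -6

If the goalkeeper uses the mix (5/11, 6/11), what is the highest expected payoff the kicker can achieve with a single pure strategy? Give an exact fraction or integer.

48/11

left: (-3)·(5/11) + (-3)·(6/11) = -3.
center: (2)·(5/11) + (2)·(6/11) = 2.
right: (6)·(5/11) + (3)·(6/11) = 48/11.
low-left: (3)·(5/11) + (-6)·(6/11) = -21/11.
The best pure response is right with expected payoff 48/11.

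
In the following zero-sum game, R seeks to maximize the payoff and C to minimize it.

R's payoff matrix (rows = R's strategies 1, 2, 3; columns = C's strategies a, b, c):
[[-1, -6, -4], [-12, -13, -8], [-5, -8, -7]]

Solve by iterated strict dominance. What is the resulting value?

Column c is strictly dominated by b for C (-6<-4, -13<-8, -8<-7); eliminate c.
Row 3 is strictly dominated by row 1 (-1>-5, -6>-8); eliminate 3.
Column a is strictly dominated by b for C (-6<-1, -13<-12); eliminate a.
Row 2 is strictly dominated by row 1 (-6>-13); eliminate 2.
Only (1, b) remains, with payoff -6.

-6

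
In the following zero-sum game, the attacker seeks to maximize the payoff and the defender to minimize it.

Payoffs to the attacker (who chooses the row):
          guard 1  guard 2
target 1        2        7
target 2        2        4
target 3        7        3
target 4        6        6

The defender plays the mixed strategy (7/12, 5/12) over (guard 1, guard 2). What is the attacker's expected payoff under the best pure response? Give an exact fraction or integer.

target 1: (2)·(7/12) + (7)·(5/12) = 49/12.
target 2: (2)·(7/12) + (4)·(5/12) = 17/6.
target 3: (7)·(7/12) + (3)·(5/12) = 16/3.
target 4: (6)·(7/12) + (6)·(5/12) = 6.
The best pure response is target 4 with expected payoff 6.

6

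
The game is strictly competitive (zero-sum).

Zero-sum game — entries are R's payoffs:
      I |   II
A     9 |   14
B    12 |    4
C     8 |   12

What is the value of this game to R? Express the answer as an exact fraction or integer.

132/13

Row C is strictly dominated by row A, so R never plays it.
The remaining 2×2 game on (A, B) × (I, II) has no saddle point. Let R play A with probability p; indifference gives 9p + 12(1−p) = 14p + 4(1−p), so p = 8/13.
Similarly C's optimal q on I is 10/13, and the value is 9·(10/13) + (14)·(3/13) = 132/13.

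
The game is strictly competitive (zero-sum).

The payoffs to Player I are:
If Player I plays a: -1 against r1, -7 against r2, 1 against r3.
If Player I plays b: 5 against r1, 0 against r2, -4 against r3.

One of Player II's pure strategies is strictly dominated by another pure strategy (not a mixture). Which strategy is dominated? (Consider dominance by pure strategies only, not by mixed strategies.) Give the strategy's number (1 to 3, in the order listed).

1

Player II prefers columns that give Player I less. Compare r1 with r2: -7 < -1, 0 < 5.
So r2 strictly dominates r1 for Player II; r1 is strictly dominated.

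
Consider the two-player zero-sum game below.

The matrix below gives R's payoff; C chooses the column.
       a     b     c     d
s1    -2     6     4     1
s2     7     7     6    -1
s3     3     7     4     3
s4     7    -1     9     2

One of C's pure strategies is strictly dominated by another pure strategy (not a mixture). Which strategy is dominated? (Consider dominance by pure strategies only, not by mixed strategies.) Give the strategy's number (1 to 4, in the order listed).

3

C prefers columns that give R less. Compare c with d: 1 < 4, -1 < 6, 3 < 4, 2 < 9.
So d strictly dominates c for C; c is strictly dominated.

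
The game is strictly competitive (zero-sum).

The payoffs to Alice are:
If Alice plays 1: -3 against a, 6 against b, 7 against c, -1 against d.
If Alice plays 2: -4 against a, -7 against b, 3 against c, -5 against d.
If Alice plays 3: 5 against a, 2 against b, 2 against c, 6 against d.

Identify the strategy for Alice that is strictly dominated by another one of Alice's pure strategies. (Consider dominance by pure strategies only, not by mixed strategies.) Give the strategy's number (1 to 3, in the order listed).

2

Compare 2 with 1: -3 > -4, 6 > -7, 7 > 3, -1 > -5.
So 1 strictly dominates 2 for Alice; 2 is strictly dominated.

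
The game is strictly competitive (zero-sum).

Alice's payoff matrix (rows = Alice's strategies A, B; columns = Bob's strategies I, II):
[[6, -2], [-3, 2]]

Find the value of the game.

6/13

Row minima are -2 and -3, so Alice's maximin is -2; column maxima are 6 and 2, so Bob's minimax is 2. These differ, so the equilibrium is in mixed strategies.
Let Alice play A with probability p. Bob is indifferent when 6p − 3(1−p) = −2p + 2(1−p), giving p = 5/13.
Let Bob play I with probability q. Alice is indifferent when 6q − 2(1−q) = −3q + 2(1−q), giving q = 4/13.
The value is 6·(4/13) + (-2)·(9/13) = 6/13.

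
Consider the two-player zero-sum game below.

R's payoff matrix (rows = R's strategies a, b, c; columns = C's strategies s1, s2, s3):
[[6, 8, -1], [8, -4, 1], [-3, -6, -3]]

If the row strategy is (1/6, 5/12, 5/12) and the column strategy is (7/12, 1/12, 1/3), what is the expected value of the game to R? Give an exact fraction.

Against (7/12, 1/12, 1/3), each row's expected payoff is a: 23/6; b: 14/3; c: -13/4.
Taking the (1/6, 5/12, 5/12)-weighted average: (1/6)·(23/6) + (5/12)·(14/3) + (5/12)·(-13/4) = 59/48.

59/48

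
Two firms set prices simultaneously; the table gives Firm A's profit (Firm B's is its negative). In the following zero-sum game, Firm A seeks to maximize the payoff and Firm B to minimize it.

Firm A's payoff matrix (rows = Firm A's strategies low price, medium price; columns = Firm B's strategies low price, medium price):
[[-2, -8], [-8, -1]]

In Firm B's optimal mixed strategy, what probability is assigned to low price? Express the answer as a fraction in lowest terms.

7/13

Row minima are -8 and -8, so Firm A's maximin is -8; column maxima are -2 and -1, so Firm B's minimax is -2. These differ, so the equilibrium is in mixed strategies.
Let Firm B play low price with probability q. Firm A is indifferent when −2q − 8(1−q) = −8q − (1−q), giving q = 7/13.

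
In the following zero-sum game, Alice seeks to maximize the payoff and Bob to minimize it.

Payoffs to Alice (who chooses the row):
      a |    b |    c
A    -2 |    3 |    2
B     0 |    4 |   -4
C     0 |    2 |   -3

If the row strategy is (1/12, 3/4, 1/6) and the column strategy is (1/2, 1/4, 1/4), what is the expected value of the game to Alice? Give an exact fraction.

Against (1/2, 1/4, 1/4), each row's expected payoff is A: 1/4; B: 0; C: -1/4.
Taking the (1/12, 3/4, 1/6)-weighted average: (1/12)·(1/4) + (3/4)·(0) + (1/6)·(-1/4) = -1/48.

-1/48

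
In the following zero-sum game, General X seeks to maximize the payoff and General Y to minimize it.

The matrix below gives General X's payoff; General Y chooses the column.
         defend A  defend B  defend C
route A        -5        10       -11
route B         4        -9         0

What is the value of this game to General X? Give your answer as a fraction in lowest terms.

-33/10

Column defend A is strictly dominated by defend C for General Y (it gives General X more in every row).
The remaining 2×2 game on (route A, route B) × (defend B, defend C) has no saddle point. Let General X play route A with probability p; indifference gives 10p − 9(1−p) = −11p, so p = 3/10.
Similarly General Y's optimal q on defend B is 11/30, and the value is 10·(11/30) + (-11)·(19/30) = -33/10.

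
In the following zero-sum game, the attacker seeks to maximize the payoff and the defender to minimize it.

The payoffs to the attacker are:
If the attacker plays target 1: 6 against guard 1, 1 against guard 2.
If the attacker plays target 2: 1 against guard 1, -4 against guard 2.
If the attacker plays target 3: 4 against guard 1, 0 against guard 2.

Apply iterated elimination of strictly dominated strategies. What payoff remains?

Column guard 1 is strictly dominated by guard 2 for the defender (1<6, -4<1, 0<4); eliminate guard 1.
Row target 3 is strictly dominated by row target 1 (1>0); eliminate target 3.
Row target 2 is strictly dominated by row target 1 (1>-4); eliminate target 2.
Only (target 1, guard 2) remains, with payoff 1.

1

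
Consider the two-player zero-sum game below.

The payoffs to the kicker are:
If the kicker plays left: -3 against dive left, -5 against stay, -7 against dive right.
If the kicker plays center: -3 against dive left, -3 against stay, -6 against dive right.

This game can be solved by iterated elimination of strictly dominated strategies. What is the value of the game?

-6

Column stay is strictly dominated by dive right for the goalkeeper (-7<-5, -6<-3); eliminate stay.
Column dive left is strictly dominated by dive right for the goalkeeper (-7<-3, -6<-3); eliminate dive left.
Row left is strictly dominated by row center (-6>-7); eliminate left.
Only (center, dive right) remains, with payoff -6.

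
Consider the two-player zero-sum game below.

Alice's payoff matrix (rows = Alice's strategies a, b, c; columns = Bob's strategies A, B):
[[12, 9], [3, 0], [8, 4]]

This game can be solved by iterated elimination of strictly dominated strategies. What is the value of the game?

Column A is strictly dominated by B for Bob (9<12, 0<3, 4<8); eliminate A.
Row b is strictly dominated by row a (9>0); eliminate b.
Row c is strictly dominated by row a (9>4); eliminate c.
Only (a, B) remains, with payoff 9.

9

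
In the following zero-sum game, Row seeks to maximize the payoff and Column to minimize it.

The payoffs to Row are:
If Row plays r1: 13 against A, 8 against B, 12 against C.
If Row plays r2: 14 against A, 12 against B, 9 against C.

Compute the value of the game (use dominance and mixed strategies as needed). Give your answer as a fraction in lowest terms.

72/7

Column A is strictly dominated by B for Column (it gives Row more in every row).
The remaining 2×2 game on (r1, r2) × (B, C) has no saddle point. Let Row play r1 with probability p; indifference gives 8p + 12(1−p) = 12p + 9(1−p), so p = 3/7.
Similarly Column's optimal q on B is 3/7, and the value is 8·(3/7) + (12)·(4/7) = 72/7.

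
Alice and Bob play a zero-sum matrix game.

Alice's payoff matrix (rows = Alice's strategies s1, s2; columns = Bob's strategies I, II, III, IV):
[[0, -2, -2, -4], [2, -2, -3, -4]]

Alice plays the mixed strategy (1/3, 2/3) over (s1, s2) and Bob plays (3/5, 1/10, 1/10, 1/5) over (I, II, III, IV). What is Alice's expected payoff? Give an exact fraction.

-7/15

Against (3/5, 1/10, 1/10, 1/5), each row's expected payoff is s1: -6/5; s2: -1/10.
Taking the (1/3, 2/3)-weighted average: (1/3)·(-6/5) + (2/3)·(-1/10) = -7/15.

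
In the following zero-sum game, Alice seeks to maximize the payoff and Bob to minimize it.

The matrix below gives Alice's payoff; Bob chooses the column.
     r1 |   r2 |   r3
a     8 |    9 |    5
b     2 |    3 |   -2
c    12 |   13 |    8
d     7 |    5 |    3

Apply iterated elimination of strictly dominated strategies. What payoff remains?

8

Column r1 is strictly dominated by r3 for Bob (5<8, -2<2, 8<12, 3<7); eliminate r1.
Row a is strictly dominated by row c (13>9, 8>5); eliminate a.
Column r2 is strictly dominated by r3 for Bob (-2<3, 8<13, 3<5); eliminate r2.
Row d is strictly dominated by row c (8>3); eliminate d.
Row b is strictly dominated by row c (8>-2); eliminate b.
Only (c, r3) remains, with payoff 8.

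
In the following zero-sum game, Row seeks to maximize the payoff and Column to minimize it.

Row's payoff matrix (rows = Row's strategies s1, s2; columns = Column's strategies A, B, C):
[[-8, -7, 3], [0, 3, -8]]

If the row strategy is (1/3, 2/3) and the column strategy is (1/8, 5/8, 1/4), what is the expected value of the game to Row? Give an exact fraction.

Against (1/8, 5/8, 1/4), each row's expected payoff is s1: -37/8; s2: -1/8.
Taking the (1/3, 2/3)-weighted average: (1/3)·(-37/8) + (2/3)·(-1/8) = -13/8.

-13/8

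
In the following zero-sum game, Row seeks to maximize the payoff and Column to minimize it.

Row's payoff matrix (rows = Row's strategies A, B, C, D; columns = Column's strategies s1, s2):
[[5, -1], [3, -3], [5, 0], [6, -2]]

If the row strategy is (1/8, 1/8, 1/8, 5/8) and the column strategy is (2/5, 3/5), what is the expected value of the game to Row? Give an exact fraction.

Against (2/5, 3/5), each row's expected payoff is A: 7/5; B: -3/5; C: 2; D: 6/5.
Taking the (1/8, 1/8, 1/8, 5/8)-weighted average: (1/8)·(7/5) + (1/8)·(-3/5) + (1/8)·(2) + (5/8)·(6/5) = 11/10.

11/10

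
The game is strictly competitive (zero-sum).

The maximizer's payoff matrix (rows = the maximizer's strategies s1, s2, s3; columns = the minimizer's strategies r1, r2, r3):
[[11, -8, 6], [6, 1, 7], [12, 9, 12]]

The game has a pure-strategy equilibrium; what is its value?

Row minima: -8, 1, 9 → the maximizer's maximin is 9.
Column maxima: 12, 9, 12 → the minimizer's minimax is 9.
They coincide at (s3, r2), so the value is 9.

9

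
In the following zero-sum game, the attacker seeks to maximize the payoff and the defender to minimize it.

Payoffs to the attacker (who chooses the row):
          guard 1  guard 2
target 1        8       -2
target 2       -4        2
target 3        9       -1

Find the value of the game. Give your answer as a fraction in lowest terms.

7/8

Row target 1 is strictly dominated by row target 3, so the attacker never plays it.
The remaining 2×2 game on (target 2, target 3) × (guard 1, guard 2) has no saddle point. Let the attacker play target 2 with probability p; indifference gives −4p + 9(1−p) = 2p − (1−p), so p = 5/8.
Similarly the defender's optimal q on guard 1 is 3/16, and the value is -4·(3/16) + (2)·(13/16) = 7/8.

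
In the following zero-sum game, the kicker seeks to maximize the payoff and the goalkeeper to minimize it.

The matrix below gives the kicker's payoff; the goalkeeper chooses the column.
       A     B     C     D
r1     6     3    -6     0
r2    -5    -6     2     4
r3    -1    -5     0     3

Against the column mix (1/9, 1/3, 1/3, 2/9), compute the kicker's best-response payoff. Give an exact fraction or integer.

-1/3

r1: (6)·(1/9) + (3)·(1/3) + (-6)·(1/3) + (0)·(2/9) = -1/3.
r2: (-5)·(1/9) + (-6)·(1/3) + (2)·(1/3) + (4)·(2/9) = -1.
r3: (-1)·(1/9) + (-5)·(1/3) + (0)·(1/3) + (3)·(2/9) = -10/9.
The best pure response is r1 with expected payoff -1/3.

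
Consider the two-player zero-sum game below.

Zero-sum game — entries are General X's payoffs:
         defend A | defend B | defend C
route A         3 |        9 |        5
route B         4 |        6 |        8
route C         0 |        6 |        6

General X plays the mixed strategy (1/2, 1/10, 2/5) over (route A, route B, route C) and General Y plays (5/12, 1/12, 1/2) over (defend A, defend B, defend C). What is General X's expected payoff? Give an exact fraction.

64/15

Against (5/12, 1/12, 1/2), each row's expected payoff is route A: 9/2; route B: 37/6; route C: 7/2.
Taking the (1/2, 1/10, 2/5)-weighted average: (1/2)·(9/2) + (1/10)·(37/6) + (2/5)·(7/2) = 64/15.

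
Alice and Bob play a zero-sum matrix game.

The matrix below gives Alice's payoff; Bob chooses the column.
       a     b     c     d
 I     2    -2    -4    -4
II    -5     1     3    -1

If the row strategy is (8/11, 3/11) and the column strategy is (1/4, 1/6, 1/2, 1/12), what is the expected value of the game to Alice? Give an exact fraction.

-49/33

Against (1/4, 1/6, 1/2, 1/12), each row's expected payoff is I: -13/6; II: 1/3.
Taking the (8/11, 3/11)-weighted average: (8/11)·(-13/6) + (3/11)·(1/3) = -49/33.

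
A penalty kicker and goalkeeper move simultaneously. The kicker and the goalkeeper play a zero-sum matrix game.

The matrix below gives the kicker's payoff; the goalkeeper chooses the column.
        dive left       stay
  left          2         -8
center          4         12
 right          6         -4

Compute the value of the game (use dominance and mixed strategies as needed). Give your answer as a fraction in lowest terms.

44/9

Row left is strictly dominated by row right, so the kicker never plays it.
The remaining 2×2 game on (center, right) × (dive left, stay) has no saddle point. Let the kicker play center with probability p; indifference gives 4p + 6(1−p) = 12p − 4(1−p), so p = 5/9.
Similarly the goalkeeper's optimal q on dive left is 8/9, and the value is 4·(8/9) + (12)·(1/9) = 44/9.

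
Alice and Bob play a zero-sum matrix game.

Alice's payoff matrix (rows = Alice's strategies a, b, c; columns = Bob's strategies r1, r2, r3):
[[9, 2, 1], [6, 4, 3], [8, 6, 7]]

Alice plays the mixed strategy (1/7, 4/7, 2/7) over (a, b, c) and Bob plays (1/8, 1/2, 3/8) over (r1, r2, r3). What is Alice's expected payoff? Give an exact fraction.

Against (1/8, 1/2, 3/8), each row's expected payoff is a: 5/2; b: 31/8; c: 53/8.
Taking the (1/7, 4/7, 2/7)-weighted average: (1/7)·(5/2) + (4/7)·(31/8) + (2/7)·(53/8) = 125/28.

125/28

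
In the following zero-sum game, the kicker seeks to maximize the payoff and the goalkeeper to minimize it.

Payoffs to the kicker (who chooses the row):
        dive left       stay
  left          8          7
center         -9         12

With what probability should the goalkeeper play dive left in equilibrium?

5/22

Row minima are 7 and -9, so the kicker's maximin is 7; column maxima are 8 and 12, so the goalkeeper's minimax is 8. These differ, so the equilibrium is in mixed strategies.
Let the goalkeeper play dive left with probability q. The kicker is indifferent when 8q + 7(1−q) = −9q + 12(1−q), giving q = 5/22.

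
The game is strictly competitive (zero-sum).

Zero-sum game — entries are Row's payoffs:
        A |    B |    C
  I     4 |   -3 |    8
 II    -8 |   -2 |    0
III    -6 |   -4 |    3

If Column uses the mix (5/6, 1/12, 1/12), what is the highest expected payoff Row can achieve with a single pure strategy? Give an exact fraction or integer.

I: (4)·(5/6) + (-3)·(1/12) + (8)·(1/12) = 15/4.
II: (-8)·(5/6) + (-2)·(1/12) + (0)·(1/12) = -41/6.
III: (-6)·(5/6) + (-4)·(1/12) + (3)·(1/12) = -61/12.
The best pure response is I with expected payoff 15/4.

15/4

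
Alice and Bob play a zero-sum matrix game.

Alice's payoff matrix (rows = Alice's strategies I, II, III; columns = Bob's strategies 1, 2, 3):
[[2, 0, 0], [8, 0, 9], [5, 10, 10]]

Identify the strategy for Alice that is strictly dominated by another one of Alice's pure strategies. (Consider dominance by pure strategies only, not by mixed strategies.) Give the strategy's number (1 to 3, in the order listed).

Compare I with III: 5 > 2, 10 > 0, 10 > 0.
So III strictly dominates I for Alice; I is strictly dominated.

1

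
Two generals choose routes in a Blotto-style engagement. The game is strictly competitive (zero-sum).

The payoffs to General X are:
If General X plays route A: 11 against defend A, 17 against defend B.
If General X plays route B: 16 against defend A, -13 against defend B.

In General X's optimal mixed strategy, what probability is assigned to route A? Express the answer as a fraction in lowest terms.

29/35

Row minima are 11 and -13, so General X's maximin is 11; column maxima are 16 and 17, so General Y's minimax is 16. These differ, so the equilibrium is in mixed strategies.
Let General X play route A with probability p. General Y is indifferent when 11p + 16(1−p) = 17p − 13(1−p), giving p = 29/35.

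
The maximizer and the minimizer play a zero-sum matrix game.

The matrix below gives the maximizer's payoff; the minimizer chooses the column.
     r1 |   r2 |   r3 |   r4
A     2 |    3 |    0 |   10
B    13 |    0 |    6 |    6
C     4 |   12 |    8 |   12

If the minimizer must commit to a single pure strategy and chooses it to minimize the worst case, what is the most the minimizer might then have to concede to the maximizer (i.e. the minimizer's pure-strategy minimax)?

8

The worst case (largest entry) in each column is r1: 13, r2: 12, r3: 8, r4: 12.
The best (smallest) of these is 8.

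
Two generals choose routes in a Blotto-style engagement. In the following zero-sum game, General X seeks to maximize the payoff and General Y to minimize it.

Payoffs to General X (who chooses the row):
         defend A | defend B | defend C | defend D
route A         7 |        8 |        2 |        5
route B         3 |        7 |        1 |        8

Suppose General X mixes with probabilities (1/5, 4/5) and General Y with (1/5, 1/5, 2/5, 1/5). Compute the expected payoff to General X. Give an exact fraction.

104/25

Against (1/5, 1/5, 2/5, 1/5), each row's expected payoff is route A: 24/5; route B: 4.
Taking the (1/5, 4/5)-weighted average: (1/5)·(24/5) + (4/5)·(4) = 104/25.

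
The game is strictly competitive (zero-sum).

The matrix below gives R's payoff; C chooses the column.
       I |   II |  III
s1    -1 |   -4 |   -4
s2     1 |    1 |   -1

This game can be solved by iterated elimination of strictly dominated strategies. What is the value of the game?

-1

Row s1 is strictly dominated by row s2 (1>-1, 1>-4, -1>-4); eliminate s1.
Column I is strictly dominated by III for C (-1<1); eliminate I.
Column II is strictly dominated by III for C (-1<1); eliminate II.
Only (s2, III) remains, with payoff -1.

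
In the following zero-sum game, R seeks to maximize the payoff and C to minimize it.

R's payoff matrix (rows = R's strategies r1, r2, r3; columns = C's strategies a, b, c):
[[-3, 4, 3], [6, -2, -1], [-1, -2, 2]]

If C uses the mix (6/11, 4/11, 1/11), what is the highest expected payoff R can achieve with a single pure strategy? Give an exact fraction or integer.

27/11

r1: (-3)·(6/11) + (4)·(4/11) + (3)·(1/11) = 1/11.
r2: (6)·(6/11) + (-2)·(4/11) + (-1)·(1/11) = 27/11.
r3: (-1)·(6/11) + (-2)·(4/11) + (2)·(1/11) = -12/11.
The best pure response is r2 with expected payoff 27/11.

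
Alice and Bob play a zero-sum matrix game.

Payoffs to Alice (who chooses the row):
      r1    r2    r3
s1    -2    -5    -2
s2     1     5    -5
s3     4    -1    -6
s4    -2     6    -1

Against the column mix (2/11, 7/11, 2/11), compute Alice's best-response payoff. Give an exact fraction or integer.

s1: (-2)·(2/11) + (-5)·(7/11) + (-2)·(2/11) = -43/11.
s2: (1)·(2/11) + (5)·(7/11) + (-5)·(2/11) = 27/11.
s3: (4)·(2/11) + (-1)·(7/11) + (-6)·(2/11) = -1.
s4: (-2)·(2/11) + (6)·(7/11) + (-1)·(2/11) = 36/11.
The best pure response is s4 with expected payoff 36/11.

36/11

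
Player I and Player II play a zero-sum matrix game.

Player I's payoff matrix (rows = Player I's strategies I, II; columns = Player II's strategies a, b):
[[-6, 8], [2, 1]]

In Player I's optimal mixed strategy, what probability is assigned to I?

1/15

Row minima are -6 and 1, so Player I's maximin is 1; column maxima are 2 and 8, so Player II's minimax is 2. These differ, so the equilibrium is in mixed strategies.
Let Player I play I with probability p. Player II is indifferent when −6p + 2(1−p) = 8p + (1−p), giving p = 1/15.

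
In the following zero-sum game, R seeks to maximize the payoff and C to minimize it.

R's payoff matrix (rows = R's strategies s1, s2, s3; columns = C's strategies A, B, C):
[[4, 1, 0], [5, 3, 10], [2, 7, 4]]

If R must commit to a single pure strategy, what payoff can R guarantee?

The worst-case payoff for each row is s1: 0, s2: 3, s3: 2.
The best of these is 3.

3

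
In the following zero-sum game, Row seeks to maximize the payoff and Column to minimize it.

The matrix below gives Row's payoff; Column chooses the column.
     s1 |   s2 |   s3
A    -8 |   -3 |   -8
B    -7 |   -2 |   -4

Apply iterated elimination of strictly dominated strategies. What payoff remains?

Column s2 is strictly dominated by s1 for Column (-8<-3, -7<-2); eliminate s2.
Row A is strictly dominated by row B (-7>-8, -4>-8); eliminate A.
Column s3 is strictly dominated by s1 for Column (-7<-4); eliminate s3.
Only (B, s1) remains, with payoff -7.

-7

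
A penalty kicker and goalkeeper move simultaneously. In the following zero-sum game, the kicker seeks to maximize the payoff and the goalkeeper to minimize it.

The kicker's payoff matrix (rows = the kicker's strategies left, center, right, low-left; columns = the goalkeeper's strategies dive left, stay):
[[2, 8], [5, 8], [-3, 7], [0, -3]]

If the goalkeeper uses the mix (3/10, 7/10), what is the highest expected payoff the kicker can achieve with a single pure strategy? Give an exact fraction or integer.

71/10

left: (2)·(3/10) + (8)·(7/10) = 31/5.
center: (5)·(3/10) + (8)·(7/10) = 71/10.
right: (-3)·(3/10) + (7)·(7/10) = 4.
low-left: (0)·(3/10) + (-3)·(7/10) = -21/10.
The best pure response is center with expected payoff 71/10.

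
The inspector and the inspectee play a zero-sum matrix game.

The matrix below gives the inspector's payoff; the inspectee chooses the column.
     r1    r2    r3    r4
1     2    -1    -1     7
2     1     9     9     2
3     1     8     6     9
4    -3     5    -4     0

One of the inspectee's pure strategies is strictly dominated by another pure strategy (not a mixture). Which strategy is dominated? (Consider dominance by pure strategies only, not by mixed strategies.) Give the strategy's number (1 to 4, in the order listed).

4

The inspectee prefers columns that give the inspector less. Compare r4 with r1: 2 < 7, 1 < 2, 1 < 9, -3 < 0.
So r1 strictly dominates r4 for the inspectee; r4 is strictly dominated.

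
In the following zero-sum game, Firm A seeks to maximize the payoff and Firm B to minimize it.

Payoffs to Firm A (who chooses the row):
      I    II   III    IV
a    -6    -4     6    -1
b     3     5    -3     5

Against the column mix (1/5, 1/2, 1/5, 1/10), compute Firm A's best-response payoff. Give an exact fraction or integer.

a: (-6)·(1/5) + (-4)·(1/2) + (6)·(1/5) + (-1)·(1/10) = -21/10.
b: (3)·(1/5) + (5)·(1/2) + (-3)·(1/5) + (5)·(1/10) = 3.
The best pure response is b with expected payoff 3.

3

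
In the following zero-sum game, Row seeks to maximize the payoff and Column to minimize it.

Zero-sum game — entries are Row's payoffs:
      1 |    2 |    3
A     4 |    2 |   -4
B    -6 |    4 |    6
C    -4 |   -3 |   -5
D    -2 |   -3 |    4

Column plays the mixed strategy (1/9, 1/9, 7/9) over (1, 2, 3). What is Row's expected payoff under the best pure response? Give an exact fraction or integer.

A: (4)·(1/9) + (2)·(1/9) + (-4)·(7/9) = -22/9.
B: (-6)·(1/9) + (4)·(1/9) + (6)·(7/9) = 40/9.
C: (-4)·(1/9) + (-3)·(1/9) + (-5)·(7/9) = -14/3.
D: (-2)·(1/9) + (-3)·(1/9) + (4)·(7/9) = 23/9.
The best pure response is B with expected payoff 40/9.

40/9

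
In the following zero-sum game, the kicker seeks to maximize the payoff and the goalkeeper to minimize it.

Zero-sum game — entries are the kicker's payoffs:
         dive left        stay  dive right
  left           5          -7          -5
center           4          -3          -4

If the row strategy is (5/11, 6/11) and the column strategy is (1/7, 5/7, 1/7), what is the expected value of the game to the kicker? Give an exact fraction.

-265/77

Against (1/7, 5/7, 1/7), each row's expected payoff is left: -5; center: -15/7.
Taking the (5/11, 6/11)-weighted average: (5/11)·(-5) + (6/11)·(-15/7) = -265/77.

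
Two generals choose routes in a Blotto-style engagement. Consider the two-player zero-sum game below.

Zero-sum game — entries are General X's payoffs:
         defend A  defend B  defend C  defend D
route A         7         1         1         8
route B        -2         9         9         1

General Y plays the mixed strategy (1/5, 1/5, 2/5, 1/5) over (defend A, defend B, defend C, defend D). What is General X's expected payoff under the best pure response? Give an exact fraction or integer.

route A: (7)·(1/5) + (1)·(1/5) + (1)·(2/5) + (8)·(1/5) = 18/5.
route B: (-2)·(1/5) + (9)·(1/5) + (9)·(2/5) + (1)·(1/5) = 26/5.
The best pure response is route B with expected payoff 26/5.

26/5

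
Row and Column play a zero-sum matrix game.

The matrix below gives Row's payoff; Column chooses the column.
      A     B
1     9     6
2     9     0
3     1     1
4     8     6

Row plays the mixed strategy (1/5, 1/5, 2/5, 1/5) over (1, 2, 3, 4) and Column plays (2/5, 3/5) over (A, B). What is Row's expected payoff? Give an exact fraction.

98/25

Against (2/5, 3/5), each row's expected payoff is 1: 36/5; 2: 18/5; 3: 1; 4: 34/5.
Taking the (1/5, 1/5, 2/5, 1/5)-weighted average: (1/5)·(36/5) + (1/5)·(18/5) + (2/5)·(1) + (1/5)·(34/5) = 98/25.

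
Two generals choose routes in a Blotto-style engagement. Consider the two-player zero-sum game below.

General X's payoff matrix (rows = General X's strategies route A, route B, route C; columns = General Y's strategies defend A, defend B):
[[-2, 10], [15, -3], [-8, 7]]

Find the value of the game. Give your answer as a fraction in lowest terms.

Row route C is strictly dominated by row route A, so General X never plays it.
The remaining 2×2 game on (route A, route B) × (defend A, defend B) has no saddle point. Let General X play route A with probability p; indifference gives −2p + 15(1−p) = 10p − 3(1−p), so p = 3/5.
Similarly General Y's optimal q on defend A is 13/30, and the value is -2·(13/30) + (10)·(17/30) = 24/5.

24/5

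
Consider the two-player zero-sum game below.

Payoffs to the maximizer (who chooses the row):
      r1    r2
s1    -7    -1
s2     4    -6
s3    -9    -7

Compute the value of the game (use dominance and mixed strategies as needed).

Row s3 is strictly dominated by row s1, so the maximizer never plays it.
The remaining 2×2 game on (s1, s2) × (r1, r2) has no saddle point. Let the maximizer play s1 with probability p; indifference gives −7p + 4(1−p) = −p − 6(1−p), so p = 5/8.
Similarly the minimizer's optimal q on r1 is 5/16, and the value is -7·(5/16) + (-1)·(11/16) = -23/8.

-23/8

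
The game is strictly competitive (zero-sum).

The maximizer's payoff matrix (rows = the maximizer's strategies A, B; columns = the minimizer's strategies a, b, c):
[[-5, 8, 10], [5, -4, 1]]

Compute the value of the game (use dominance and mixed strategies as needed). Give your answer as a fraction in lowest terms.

Column c is strictly dominated by b for the minimizer (it gives the maximizer more in every row).
The remaining 2×2 game on (A, B) × (a, b) has no saddle point. Let the maximizer play A with probability p; indifference gives −5p + 5(1−p) = 8p − 4(1−p), so p = 9/22.
Similarly the minimizer's optimal q on a is 6/11, and the value is -5·(6/11) + (8)·(5/11) = 10/11.

10/11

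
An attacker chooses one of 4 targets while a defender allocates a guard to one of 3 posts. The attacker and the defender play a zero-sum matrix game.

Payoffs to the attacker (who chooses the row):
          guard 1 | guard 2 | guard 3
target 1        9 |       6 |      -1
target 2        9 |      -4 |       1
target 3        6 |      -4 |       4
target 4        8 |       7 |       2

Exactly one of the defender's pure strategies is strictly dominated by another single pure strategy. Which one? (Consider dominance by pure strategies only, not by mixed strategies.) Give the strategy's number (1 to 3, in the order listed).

1

The defender prefers columns that give the attacker less. Compare guard 1 with guard 2: 6 < 9, -4 < 9, -4 < 6, 7 < 8.
So guard 2 strictly dominates guard 1 for the defender; guard 1 is strictly dominated.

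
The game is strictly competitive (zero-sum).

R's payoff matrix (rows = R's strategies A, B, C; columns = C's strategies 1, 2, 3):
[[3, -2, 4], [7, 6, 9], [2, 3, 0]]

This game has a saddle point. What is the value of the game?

6

Row minima: -2, 6, 0 → R's maximin is 6.
Column maxima: 7, 6, 9 → C's minimax is 6.
They coincide at (B, 2), so the value is 6.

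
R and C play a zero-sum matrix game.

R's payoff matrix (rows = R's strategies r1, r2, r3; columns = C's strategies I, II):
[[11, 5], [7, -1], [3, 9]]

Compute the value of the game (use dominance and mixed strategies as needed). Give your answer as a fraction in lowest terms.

7

Row r2 is strictly dominated by row r1, so R never plays it.
The remaining 2×2 game on (r1, r3) × (I, II) has no saddle point. Let R play r1 with probability p; indifference gives 11p + 3(1−p) = 5p + 9(1−p), so p = 1/2.
Similarly C's optimal q on I is 1/3, and the value is 11·(1/3) + (5)·(2/3) = 7.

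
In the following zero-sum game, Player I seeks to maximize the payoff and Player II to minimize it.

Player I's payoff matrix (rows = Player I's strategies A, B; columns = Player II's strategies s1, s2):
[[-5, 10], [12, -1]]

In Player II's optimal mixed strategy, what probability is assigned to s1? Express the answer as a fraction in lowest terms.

11/28

Row minima are -5 and -1, so Player I's maximin is -1; column maxima are 12 and 10, so Player II's minimax is 10. These differ, so the equilibrium is in mixed strategies.
Let Player II play s1 with probability q. Player I is indifferent when −5q + 10(1−q) = 12q − (1−q), giving q = 11/28.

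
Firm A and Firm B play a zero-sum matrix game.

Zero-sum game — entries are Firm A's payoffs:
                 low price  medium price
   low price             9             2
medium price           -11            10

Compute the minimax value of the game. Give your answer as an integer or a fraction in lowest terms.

Row minima are 2 and -11, so Firm A's maximin is 2; column maxima are 9 and 10, so Firm B's minimax is 9. These differ, so the equilibrium is in mixed strategies.
Let Firm A play low price with probability p. Firm B is indifferent when 9p − 11(1−p) = 2p + 10(1−p), giving p = 3/4.
Let Firm B play low price with probability q. Firm A is indifferent when 9q + 2(1−q) = −11q + 10(1−q), giving q = 2/7.
The value is 9·(2/7) + (2)·(5/7) = 4.

4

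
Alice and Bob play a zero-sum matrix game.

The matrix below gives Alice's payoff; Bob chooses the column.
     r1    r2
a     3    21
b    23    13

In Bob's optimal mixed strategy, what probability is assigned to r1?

Row minima are 3 and 13, so Alice's maximin is 13; column maxima are 23 and 21, so Bob's minimax is 21. These differ, so the equilibrium is in mixed strategies.
Let Bob play r1 with probability q. Alice is indifferent when 3q + 21(1−q) = 23q + 13(1−q), giving q = 2/7.

2/7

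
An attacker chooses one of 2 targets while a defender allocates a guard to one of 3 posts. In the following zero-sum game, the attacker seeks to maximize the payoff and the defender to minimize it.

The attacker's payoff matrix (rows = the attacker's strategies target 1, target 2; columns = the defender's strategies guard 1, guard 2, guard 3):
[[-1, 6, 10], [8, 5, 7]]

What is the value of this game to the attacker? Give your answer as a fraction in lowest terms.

53/10

Column guard 3 is strictly dominated by guard 2 for the defender (it gives the attacker more in every row).
The remaining 2×2 game on (target 1, target 2) × (guard 1, guard 2) has no saddle point. Let the attacker play target 1 with probability p; indifference gives −p + 8(1−p) = 6p + 5(1−p), so p = 3/10.
Similarly the defender's optimal q on guard 1 is 1/10, and the value is -1·(1/10) + (6)·(9/10) = 53/10.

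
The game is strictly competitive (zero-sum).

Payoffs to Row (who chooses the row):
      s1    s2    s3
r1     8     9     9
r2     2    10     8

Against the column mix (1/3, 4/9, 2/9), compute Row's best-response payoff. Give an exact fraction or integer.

26/3

r1: (8)·(1/3) + (9)·(4/9) + (9)·(2/9) = 26/3.
r2: (2)·(1/3) + (10)·(4/9) + (8)·(2/9) = 62/9.
The best pure response is r1 with expected payoff 26/3.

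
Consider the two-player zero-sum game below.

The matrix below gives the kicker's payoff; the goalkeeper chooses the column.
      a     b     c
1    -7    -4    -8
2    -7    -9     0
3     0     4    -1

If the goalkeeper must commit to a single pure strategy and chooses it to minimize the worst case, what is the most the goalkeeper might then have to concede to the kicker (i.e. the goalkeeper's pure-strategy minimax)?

The worst case (largest entry) in each column is a: 0, b: 4, c: 0.
The best (smallest) of these is 0.

0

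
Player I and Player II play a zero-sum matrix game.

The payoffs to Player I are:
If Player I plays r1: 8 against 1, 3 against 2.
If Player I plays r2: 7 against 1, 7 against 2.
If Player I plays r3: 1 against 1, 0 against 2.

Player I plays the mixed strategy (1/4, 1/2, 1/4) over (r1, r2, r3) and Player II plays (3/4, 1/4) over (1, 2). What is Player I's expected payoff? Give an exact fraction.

43/8

Against (3/4, 1/4), each row's expected payoff is r1: 27/4; r2: 7; r3: 3/4.
Taking the (1/4, 1/2, 1/4)-weighted average: (1/4)·(27/4) + (1/2)·(7) + (1/4)·(3/4) = 43/8.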